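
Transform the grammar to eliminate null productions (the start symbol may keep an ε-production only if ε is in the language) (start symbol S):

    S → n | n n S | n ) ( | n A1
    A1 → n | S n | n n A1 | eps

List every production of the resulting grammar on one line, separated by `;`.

S → n | n n S | n ) ( | n A1; A1 → n | S n | n n A1 | n n

Nullable nonterminals: {A1}.
ε ∉ L(G), so no ε-production is kept.
Expand every rule over subsets of its nullable positions: A1 → n n A1 gives n n A1 | n n.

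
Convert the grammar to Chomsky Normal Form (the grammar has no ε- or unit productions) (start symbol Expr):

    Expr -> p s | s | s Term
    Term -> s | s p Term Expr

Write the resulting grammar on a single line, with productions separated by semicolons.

Introduce a nonterminal for each terminal appearing in a rule of length ≥ 2: X1 → p, X2 → s.
Binarize each right-hand side of length ≥ 3 by chaining fresh nonterminals (Y1, Y2, …): affected rules were Term → X2 X1 Term Expr.

Expr -> X1 X2 | s | X2 Term; Term -> s | X2 Y1; X1 -> p; X2 -> s; Y1 -> X1 Y2; Y2 -> Term Expr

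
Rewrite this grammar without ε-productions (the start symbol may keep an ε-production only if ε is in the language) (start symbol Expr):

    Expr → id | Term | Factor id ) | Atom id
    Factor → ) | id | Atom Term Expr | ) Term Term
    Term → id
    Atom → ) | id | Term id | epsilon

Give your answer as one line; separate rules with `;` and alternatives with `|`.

Expr → id | Term | Factor id ) | Atom id; Factor → ) | id | Atom Term Expr | Term Expr | ) Term Term; Term → id; Atom → ) | id | Term id

Nullable nonterminals: {Atom}.
ε ∉ L(G), so no ε-production is kept.
Add the nullable-subset variants: Factor → Atom Term Expr gives Atom Term Expr | Term Expr.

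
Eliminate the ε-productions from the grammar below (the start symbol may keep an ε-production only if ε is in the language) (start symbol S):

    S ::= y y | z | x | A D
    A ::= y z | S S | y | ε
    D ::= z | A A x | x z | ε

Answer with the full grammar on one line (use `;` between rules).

S ::= y y | z | x | A D | A | D | ε; A ::= y z | S S | S | y; D ::= z | A A x | A x | x | x z

Nullable set = {A, D, S}.
ε ∈ L(G) since S is nullable, so keep S → ε.
For each production, add variants omitting each subset of nullable occurrences: S → A D gives A D | A | D. A → S S gives S S | S. D → A A x gives A A x | A x | x.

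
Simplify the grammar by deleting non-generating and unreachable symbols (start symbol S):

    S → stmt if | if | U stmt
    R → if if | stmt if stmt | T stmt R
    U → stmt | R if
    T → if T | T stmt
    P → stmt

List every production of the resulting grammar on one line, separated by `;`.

S → stmt if | if | U stmt; R → if if | stmt if stmt; U → stmt | R if

Generating nonterminals: {P, R, S, U}.
Reachable from S after that: {R, S, U}.
Removed useless symbols: {P, T} and every production mentioning them.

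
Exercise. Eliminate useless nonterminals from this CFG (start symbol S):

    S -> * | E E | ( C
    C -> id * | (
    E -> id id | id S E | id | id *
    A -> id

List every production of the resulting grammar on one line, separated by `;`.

Generating nonterminals: {A, C, E, S}.
Reachable from S after that: {C, E, S}.
Removed useless symbols: {A} and every production mentioning them.

S -> * | E E | ( C; C -> id * | (; E -> id id | id S E | id | id *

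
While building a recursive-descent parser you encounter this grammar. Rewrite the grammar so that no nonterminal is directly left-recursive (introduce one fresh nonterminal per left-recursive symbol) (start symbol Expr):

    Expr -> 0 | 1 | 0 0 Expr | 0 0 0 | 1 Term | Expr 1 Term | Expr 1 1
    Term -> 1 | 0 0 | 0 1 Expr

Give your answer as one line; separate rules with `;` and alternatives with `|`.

Expr is directly left-recursive.
For Expr: α = {1 Term, 1 1}, β = {0, 1, 0 0 Expr, 0 0 0, 1 Term}. Rewrite as Expr → β Expr1 and Expr1 → α Expr1 | ε.

Expr -> 0 Expr1 | 1 Expr1 | 0 0 Expr Expr1 | 0 0 0 Expr1 | 1 Term Expr1; Term -> 1 | 0 0 | 0 1 Expr; Expr1 -> 1 Term Expr1 | 1 1 Expr1 | ε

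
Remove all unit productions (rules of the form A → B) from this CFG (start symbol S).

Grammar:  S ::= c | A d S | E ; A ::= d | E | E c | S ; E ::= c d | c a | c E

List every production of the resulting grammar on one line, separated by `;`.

Unit pairs: A ⇒* {E, S}; S ⇒* {E}.
Replace each nonterminal's rules with the union of the non-unit rules of every nonterminal it unit-derives.

S ::= c d | c a | c E | c | A d S; A ::= c d | c a | c E | c | A d S | d | E c; E ::= c d | c a | c E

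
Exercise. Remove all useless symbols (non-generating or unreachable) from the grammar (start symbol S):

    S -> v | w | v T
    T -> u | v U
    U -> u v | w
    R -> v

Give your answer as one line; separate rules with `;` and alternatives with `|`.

S -> v | w | v T; T -> u | v U; U -> u v | w

Generating nonterminals: {R, S, T, U}.
Reachable from S after that: {S, T, U}.
Removed useless symbols: {R} and every production mentioning them.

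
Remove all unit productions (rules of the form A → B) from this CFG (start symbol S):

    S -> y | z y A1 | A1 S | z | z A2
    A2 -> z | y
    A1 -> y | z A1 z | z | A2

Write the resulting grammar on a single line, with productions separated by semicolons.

S -> y | z y A1 | A1 S | z | z A2; A2 -> z | y; A1 -> z | y | z A1 z

Unit pairs: A1 ⇒* {A2}.
For every A with A ⇒* B via unit rules, add B's non-unit alternatives to A; then delete every rule of the form X → Y.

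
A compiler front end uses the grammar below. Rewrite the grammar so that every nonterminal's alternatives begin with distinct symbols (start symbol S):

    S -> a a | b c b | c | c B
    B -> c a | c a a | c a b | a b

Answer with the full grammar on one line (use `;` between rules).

S -> a a | b c b | c S'; B -> a b | c a B'; S' -> ε | B; B' -> ε | a | b

S has alternatives sharing prefix 'c': factor to S → c S' with S' → ε | B.
B has alternatives sharing prefix 'c a': factor to B → c a B' with B' → ε | a | b.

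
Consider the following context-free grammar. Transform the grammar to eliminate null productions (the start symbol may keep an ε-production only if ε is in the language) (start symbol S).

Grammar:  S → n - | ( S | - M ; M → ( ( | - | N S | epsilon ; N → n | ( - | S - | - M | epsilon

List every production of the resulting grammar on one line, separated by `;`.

S → n - | ( S | - M | -; M → ( ( | - | N S | S; N → n | ( - | S - | - M | -

Nullable nonterminals: {M, N}.
ε ∉ L(G), so no ε-production is kept.
For each production, add variants omitting each subset of nullable occurrences: S → - M gives - M | -. M → N S gives N S | S. N → - M gives - M | -.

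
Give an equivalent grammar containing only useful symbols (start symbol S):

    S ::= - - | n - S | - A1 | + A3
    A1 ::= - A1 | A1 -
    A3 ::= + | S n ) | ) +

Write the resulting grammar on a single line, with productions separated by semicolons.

Generating nonterminals: {A3, S}.
Reachable from S after that: {A3, S}.
Removed useless symbols: {A1} and every production mentioning them.

S ::= - - | n - S | + A3; A3 ::= + | S n ) | ) +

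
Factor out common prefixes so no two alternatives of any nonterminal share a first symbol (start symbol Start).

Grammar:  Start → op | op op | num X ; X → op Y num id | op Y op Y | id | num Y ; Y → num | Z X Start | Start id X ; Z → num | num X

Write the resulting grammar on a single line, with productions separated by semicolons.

Start → num X | op Start1; X → id | num Y | op Y X1; Y → num | Z X Start | Start id X; Z → num Z1; Start1 → ε | op; X1 → num id | op Y; Z1 → ε | X

Start has alternatives sharing prefix 'op': factor to Start → op Start1 with Start1 → ε | op.
X has alternatives sharing prefix 'op Y': factor to X → op Y X1 with X1 → num id | op Y.
Z has alternatives sharing prefix 'num': factor to Z → num Z1 with Z1 → ε | X.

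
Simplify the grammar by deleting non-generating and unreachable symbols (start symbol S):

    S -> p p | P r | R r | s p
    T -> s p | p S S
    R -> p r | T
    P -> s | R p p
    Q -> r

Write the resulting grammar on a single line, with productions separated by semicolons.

Generating nonterminals: {P, Q, R, S, T}.
Reachable from S after that: {P, R, S, T}.
Removed useless symbols: {Q} and every production mentioning them.

S -> p p | P r | R r | s p; T -> s p | p S S; R -> p r | T; P -> s | R p p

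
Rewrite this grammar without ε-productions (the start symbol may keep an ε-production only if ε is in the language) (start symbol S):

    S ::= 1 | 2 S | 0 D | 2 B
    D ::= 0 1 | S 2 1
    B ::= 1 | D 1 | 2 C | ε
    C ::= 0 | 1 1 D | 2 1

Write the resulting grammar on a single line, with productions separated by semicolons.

S ::= 1 | 2 S | 0 D | 2 B | 2; D ::= 0 1 | S 2 1; B ::= 1 | D 1 | 2 C; C ::= 0 | 1 1 D | 2 1

The nullable symbols are {B}.
ε ∉ L(G), so no ε-production is kept.
Expand every rule over subsets of its nullable positions: S → 2 B gives 2 B | 2.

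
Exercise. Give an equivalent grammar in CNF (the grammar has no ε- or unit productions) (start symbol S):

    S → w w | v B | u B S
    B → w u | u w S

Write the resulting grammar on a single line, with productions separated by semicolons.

S → X1 X1 | X2 B | X3 Y1; B → X1 X3 | X3 Y2; X1 → w; X2 → v; X3 → u; Y1 → B S; Y2 → X1 S

Introduce a nonterminal for each terminal appearing in a rule of length ≥ 2: X1 → w, X2 → v, X3 → u.
Binarize each right-hand side of length ≥ 3 by chaining fresh nonterminals (Y1, Y2, …): affected rules were S → X3 B S; B → X3 X1 S.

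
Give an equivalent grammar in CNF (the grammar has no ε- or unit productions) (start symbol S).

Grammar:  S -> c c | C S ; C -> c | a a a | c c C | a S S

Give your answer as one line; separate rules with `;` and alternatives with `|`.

S -> X1 X1 | C S; C -> c | X2 Y1 | X1 Y2 | X2 Y3; X1 -> c; X2 -> a; Y1 -> X2 X2; Y2 -> X1 C; Y3 -> S S

Introduce a nonterminal for each terminal appearing in a rule of length ≥ 2: X1 → c, X2 → a.
Binarize each right-hand side of length ≥ 3 by chaining fresh nonterminals (Y1, Y2, …): affected rules were C → X2 X2 X2; C → X1 X1 C; C → X2 S S.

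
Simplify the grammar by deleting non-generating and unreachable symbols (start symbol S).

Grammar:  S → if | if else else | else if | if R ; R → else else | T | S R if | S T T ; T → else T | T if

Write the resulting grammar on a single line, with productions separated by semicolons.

Generating nonterminals: {R, S}.
Reachable from S after that: {R, S}.
Removed useless symbols: {T} and every production mentioning them.

S → if | if else else | else if | if R; R → else else | S R if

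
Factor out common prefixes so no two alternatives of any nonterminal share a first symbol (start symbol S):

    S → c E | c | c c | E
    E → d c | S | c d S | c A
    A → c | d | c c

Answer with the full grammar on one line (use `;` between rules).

S has alternatives sharing prefix 'c': factor to S → c S' with S' → E | ε | c.
E has alternatives sharing prefix 'c': factor to E → c E' with E' → d S | A.
A has alternatives sharing prefix 'c': factor to A → c A' with A' → ε | c.

S → E | c S'; E → d c | S | c E'; A → d | c A'; S' → E | eps | c; E' → d S | A; A' → eps | c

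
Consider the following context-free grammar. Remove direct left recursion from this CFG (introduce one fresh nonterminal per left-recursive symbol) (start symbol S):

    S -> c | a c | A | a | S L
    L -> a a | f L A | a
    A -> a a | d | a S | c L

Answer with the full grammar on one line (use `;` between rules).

S -> c S' | a c S' | A S' | a S'; L -> a a | f L A | a; A -> a a | d | a S | c L; S' -> L S' | epsilon

S is directly left-recursive.
For S: α = {L}, β = {c, a c, A, a}. Rewrite as S → β S' and S' → α S' | ε.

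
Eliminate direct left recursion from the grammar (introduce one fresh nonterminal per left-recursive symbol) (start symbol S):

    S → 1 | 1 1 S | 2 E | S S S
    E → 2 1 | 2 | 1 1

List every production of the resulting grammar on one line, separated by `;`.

S is directly left-recursive.
For S: α = {S S}, β = {1, 1 1 S, 2 E}. Rewrite as S → β S' and S' → α S' | ε.

S → 1 S' | 1 1 S S' | 2 E S'; E → 2 1 | 2 | 1 1; S' → S S S' | ε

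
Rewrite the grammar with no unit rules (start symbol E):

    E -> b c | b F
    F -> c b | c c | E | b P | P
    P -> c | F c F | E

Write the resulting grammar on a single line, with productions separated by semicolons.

E -> b c | b F; F -> b c | b F | c b | c c | b P | c | F c F; P -> b c | b F | c | F c F

Unit pairs: F ⇒* {E, P}; P ⇒* {E}.
For every A with A ⇒* B via unit rules, add B's non-unit alternatives to A; then delete every rule of the form X → Y.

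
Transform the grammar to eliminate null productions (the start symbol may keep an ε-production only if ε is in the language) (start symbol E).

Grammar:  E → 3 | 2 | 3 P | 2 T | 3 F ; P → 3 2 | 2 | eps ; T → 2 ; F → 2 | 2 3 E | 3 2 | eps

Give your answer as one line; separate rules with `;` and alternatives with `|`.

E → 3 | 2 | 3 P | 2 T | 3 F; P → 3 2 | 2; T → 2; F → 2 | 2 3 E | 3 2

The nullable symbols are {F, P}.
ε ∉ L(G), so no ε-production is kept.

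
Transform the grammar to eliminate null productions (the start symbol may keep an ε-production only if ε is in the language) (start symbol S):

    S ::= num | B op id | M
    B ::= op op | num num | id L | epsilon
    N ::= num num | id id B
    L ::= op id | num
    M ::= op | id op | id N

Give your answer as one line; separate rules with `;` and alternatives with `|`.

Nullable nonterminals: {B}.
ε ∉ L(G), so no ε-production is kept.
Expand every rule over subsets of its nullable positions: S → B op id gives B op id | op id. N → id id B gives id id B | id id.

S ::= num | B op id | op id | M; B ::= op op | num num | id L; N ::= num num | id id B | id id; L ::= op id | num; M ::= op | id op | id N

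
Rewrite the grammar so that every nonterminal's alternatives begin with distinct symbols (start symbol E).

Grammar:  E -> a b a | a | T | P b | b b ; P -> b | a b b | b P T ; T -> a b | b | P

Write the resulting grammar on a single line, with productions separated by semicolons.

E has alternatives sharing prefix 'a': factor to E → a E' with E' → b a | ε.
P has alternatives sharing prefix 'b': factor to P → b P' with P' → ε | P T.

E -> T | P b | b b | a E'; P -> a b b | b P'; T -> a b | b | P; E' -> b a | ε; P' -> ε | P T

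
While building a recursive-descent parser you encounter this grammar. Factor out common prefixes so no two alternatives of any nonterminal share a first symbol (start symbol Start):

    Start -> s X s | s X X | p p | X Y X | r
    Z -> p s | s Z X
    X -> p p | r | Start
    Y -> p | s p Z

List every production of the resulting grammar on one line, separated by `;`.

Start has alternatives sharing prefix 's X': factor to Start → s X Start1 with Start1 → s | X.

Start -> p p | X Y X | r | s X Start1; Z -> p s | s Z X; X -> p p | r | Start; Y -> p | s p Z; Start1 -> s | X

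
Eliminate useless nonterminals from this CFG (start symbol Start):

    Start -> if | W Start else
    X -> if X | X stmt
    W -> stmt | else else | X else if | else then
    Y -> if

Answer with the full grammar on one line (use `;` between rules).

Generating nonterminals: {Start, W, Y}.
Reachable from Start after that: {Start, W}.
Removed useless symbols: {X, Y} and every production mentioning them.

Start -> if | W Start else; W -> stmt | else else | else then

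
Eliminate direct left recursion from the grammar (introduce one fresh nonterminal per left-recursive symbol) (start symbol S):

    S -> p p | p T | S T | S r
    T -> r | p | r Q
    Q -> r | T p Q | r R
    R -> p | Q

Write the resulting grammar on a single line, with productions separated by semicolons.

Left recursion appears on S.
For S: α = {T, r}, β = {p p, p T}. Rewrite as S → β S' and S' → α S' | ε.

S -> p p S' | p T S'; T -> r | p | r Q; Q -> r | T p Q | r R; R -> p | Q; S' -> T S' | r S' | ε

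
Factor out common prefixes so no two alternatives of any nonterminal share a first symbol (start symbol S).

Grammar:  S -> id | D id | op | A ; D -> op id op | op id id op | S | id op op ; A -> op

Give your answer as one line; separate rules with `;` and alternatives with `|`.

D has alternatives sharing prefix 'op id': factor to D → op id D' with D' → op | id op.

S -> id | D id | op | A; D -> S | id op op | op id D'; A -> op; D' -> op | id op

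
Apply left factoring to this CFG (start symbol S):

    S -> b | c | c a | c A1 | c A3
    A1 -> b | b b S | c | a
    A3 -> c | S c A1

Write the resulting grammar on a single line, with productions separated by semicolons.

S -> b | c S'; A1 -> c | a | b A1'; A3 -> c | S c A1; S' -> ε | a | A1 | A3; A1' -> ε | b S

S has alternatives sharing prefix 'c': factor to S → c S' with S' → ε | a | A1 | A3.
A1 has alternatives sharing prefix 'b': factor to A1 → b A1' with A1' → ε | b S.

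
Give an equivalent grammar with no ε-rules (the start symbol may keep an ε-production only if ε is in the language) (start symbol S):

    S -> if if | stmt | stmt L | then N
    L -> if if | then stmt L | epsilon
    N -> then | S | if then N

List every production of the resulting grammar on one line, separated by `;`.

The nullable symbols are {L}.
ε ∉ L(G), so no ε-production is kept.
Add the nullable-subset variants: L → then stmt L gives then stmt L | then stmt.

S -> if if | stmt | stmt L | then N; L -> if if | then stmt L | then stmt; N -> then | S | if then N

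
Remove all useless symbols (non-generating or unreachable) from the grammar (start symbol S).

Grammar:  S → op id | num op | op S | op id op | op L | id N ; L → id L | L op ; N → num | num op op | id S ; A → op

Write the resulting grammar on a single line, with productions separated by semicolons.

S → op id | num op | op S | op id op | id N; N → num | num op op | id S

Generating nonterminals: {A, N, S}.
Reachable from S after that: {N, S}.
Removed useless symbols: {A, L} and every production mentioning them.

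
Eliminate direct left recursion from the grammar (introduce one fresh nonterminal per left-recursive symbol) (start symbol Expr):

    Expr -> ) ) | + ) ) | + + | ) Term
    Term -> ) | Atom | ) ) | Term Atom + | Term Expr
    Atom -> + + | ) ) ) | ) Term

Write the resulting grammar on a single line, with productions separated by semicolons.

Expr -> ) ) | + ) ) | + + | ) Term; Term -> ) Term1 | Atom Term1 | ) ) Term1; Atom -> + + | ) ) ) | ) Term; Term1 -> Atom + Term1 | Expr Term1 | ε

Directly left-recursive nonterminal: Term.
For Term: α = {Atom +, Expr}, β = {), Atom, ) )}. Rewrite as Term → β Term1 and Term1 → α Term1 | ε.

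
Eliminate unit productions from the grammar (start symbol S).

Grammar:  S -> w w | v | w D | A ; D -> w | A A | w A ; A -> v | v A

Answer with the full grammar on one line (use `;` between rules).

S -> w w | v | w D | v A; D -> w | A A | w A; A -> v | v A

Unit pairs: S ⇒* {A}.
For each unit pair (A, B), copy every non-unit production of B to A, then drop all unit productions.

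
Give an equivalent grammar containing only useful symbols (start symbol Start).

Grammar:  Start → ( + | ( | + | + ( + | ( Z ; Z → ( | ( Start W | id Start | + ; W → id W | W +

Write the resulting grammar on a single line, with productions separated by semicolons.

Generating nonterminals: {Start, Z}.
Reachable from Start after that: {Start, Z}.
Removed useless symbols: {W} and every production mentioning them.

Start → ( + | ( | + | + ( + | ( Z; Z → ( | id Start | +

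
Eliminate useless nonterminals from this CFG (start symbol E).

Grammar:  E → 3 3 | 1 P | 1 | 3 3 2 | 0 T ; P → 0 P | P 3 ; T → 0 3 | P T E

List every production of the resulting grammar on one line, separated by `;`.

E → 3 3 | 1 | 3 3 2 | 0 T; T → 0 3

Generating nonterminals: {E, T}.
Reachable from E after that: {E, T}.
Removed useless symbols: {P} and every production mentioning them.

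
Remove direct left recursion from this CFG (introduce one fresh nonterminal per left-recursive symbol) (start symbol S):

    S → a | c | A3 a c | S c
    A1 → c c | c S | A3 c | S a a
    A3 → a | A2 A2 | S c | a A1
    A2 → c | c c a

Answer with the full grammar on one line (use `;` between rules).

S → a S' | c S' | A3 a c S'; A1 → c c | c S | A3 c | S a a; A3 → a | A2 A2 | S c | a A1; A2 → c | c c a; S' → c S' | ε

Left recursion appears on S.
For S: α = {c}, β = {a, c, A3 a c}. Rewrite as S → β S' and S' → α S' | ε.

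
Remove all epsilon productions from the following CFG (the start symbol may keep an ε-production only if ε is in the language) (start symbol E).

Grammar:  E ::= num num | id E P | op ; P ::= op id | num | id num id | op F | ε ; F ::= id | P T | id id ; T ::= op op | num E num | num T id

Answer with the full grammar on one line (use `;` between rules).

E ::= num num | id E P | id E | op; P ::= op id | num | id num id | op F; F ::= id | P T | T | id id; T ::= op op | num E num | num T id

Nullable set = {P}.
ε ∉ L(G), so no ε-production is kept.
Add the nullable-subset variants: E → id E P gives id E P | id E. F → P T gives P T | T.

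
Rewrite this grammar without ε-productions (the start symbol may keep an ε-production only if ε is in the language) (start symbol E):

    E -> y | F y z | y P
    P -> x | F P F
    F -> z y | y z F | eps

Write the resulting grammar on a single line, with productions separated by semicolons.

E -> y | F y z | y z | y P; P -> x | F P F | F P | P F; F -> z y | y z F | y z

Nullable set = {F}.
ε ∉ L(G), so no ε-production is kept.
For each production, add variants omitting each subset of nullable occurrences: E → F y z gives F y z | y z. P → F P F gives F P F | F P | P F. F → y z F gives y z F | y z.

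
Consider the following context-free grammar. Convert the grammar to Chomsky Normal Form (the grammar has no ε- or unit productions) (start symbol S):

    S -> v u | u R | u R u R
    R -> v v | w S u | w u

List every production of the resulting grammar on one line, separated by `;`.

S -> X1 X2 | X2 R | X2 Y1; R -> X1 X1 | X3 Y3 | X3 X2; X1 -> v; X2 -> u; X3 -> w; Y1 -> R Y2; Y2 -> X2 R; Y3 -> S X2

Introduce a nonterminal for each terminal appearing in a rule of length ≥ 2: X1 → v, X2 → u, X3 → w.
Binarize each right-hand side of length ≥ 3 by chaining fresh nonterminals (Y1, Y2, …): affected rules were S → X2 R X2 R; R → X3 S X2.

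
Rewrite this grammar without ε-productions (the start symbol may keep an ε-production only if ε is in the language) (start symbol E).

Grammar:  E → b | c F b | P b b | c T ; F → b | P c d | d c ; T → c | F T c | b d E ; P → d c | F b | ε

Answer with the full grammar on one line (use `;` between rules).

E → b | c F b | P b b | b b | c T; F → b | P c d | c d | d c; T → c | F T c | b d E; P → d c | F b

Nullable set = {P}.
ε ∉ L(G), so no ε-production is kept.
For each production, add variants omitting each subset of nullable occurrences: E → P b b gives P b b | b b. F → P c d gives P c d | c d.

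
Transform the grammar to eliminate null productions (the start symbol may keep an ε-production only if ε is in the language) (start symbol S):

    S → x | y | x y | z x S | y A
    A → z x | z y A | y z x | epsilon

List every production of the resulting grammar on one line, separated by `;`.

Nullable nonterminals: {A}.
ε ∉ L(G), so no ε-production is kept.
Add the nullable-subset variants: A → z y A gives z y A | z y.

S → x | y | x y | z x S | y A; A → z x | z y A | z y | y z x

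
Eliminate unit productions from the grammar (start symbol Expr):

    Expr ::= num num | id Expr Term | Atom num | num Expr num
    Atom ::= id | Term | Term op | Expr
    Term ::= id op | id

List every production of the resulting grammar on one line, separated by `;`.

Expr ::= num num | id Expr Term | Atom num | num Expr num; Atom ::= id op | id | Term op | num num | id Expr Term | Atom num | num Expr num; Term ::= id op | id

Unit pairs: Atom ⇒* {Expr, Term}.
Replace each nonterminal's rules with the union of the non-unit rules of every nonterminal it unit-derives.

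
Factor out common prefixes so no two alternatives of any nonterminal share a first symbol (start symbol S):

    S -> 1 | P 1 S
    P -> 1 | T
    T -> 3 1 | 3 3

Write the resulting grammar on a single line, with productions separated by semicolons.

S -> 1 | P 1 S; P -> 1 | T; T -> 3 T'; T' -> 1 | 3

T has alternatives sharing prefix '3': factor to T → 3 T' with T' → 1 | 3.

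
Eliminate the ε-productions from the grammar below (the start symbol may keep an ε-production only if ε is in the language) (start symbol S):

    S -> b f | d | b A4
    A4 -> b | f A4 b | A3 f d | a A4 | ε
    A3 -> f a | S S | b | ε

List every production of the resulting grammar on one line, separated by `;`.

S -> b f | d | b A4 | b; A4 -> b | f A4 b | f b | A3 f d | f d | a A4 | a; A3 -> f a | S S | b

Nullable set = {A3, A4}.
ε ∉ L(G), so no ε-production is kept.
Expand every rule over subsets of its nullable positions: S → b A4 gives b A4 | b. A4 → f A4 b gives f A4 b | f b. A4 → A3 f d gives A3 f d | f d. A4 → a A4 gives a A4 | a.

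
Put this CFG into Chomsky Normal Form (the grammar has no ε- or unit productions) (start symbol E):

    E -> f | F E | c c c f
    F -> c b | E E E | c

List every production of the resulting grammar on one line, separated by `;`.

E -> f | F E | X1 Y1; F -> X1 X3 | E Y3 | c; X1 -> c; X2 -> f; X3 -> b; Y1 -> X1 Y2; Y2 -> X1 X2; Y3 -> E E

Introduce a nonterminal for each terminal appearing in a rule of length ≥ 2: X1 → c, X2 → f, X3 → b.
Binarize each right-hand side of length ≥ 3 by chaining fresh nonterminals (Y1, Y2, …): affected rules were E → X1 X1 X1 X2; F → E E E.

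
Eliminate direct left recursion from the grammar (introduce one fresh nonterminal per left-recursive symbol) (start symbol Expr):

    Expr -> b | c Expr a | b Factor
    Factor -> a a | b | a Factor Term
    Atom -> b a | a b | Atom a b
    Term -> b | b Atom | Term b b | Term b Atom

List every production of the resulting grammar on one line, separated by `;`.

Directly left-recursive nonterminals: Atom, Term.
For Atom: α = {a b}, β = {b a, a b}. Rewrite as Atom → β Atom1 and Atom1 → α Atom1 | ε.
For Term: α = {b b, b Atom}, β = {b, b Atom}. Rewrite as Term → β Term1 and Term1 → α Term1 | ε.

Expr -> b | c Expr a | b Factor; Factor -> a a | b | a Factor Term; Atom -> b a Atom1 | a b Atom1; Term -> b Term1 | b Atom Term1; Atom1 -> a b Atom1 | ε; Term1 -> b b Term1 | b Atom Term1 | ε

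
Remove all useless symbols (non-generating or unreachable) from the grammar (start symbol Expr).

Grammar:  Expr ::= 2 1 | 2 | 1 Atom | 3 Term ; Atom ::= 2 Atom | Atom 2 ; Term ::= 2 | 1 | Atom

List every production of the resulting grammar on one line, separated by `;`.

Generating nonterminals: {Expr, Term}.
Reachable from Expr after that: {Expr, Term}.
Removed useless symbols: {Atom} and every production mentioning them.

Expr ::= 2 1 | 2 | 3 Term; Term ::= 2 | 1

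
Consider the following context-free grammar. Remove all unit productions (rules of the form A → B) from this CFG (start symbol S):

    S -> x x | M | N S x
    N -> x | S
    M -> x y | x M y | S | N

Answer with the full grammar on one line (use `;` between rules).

Unit pairs: M ⇒* {N, S}; N ⇒* {M, S}; S ⇒* {M, N}.
Replace each nonterminal's rules with the union of the non-unit rules of every nonterminal it unit-derives.

S -> x x | N S x | x | x y | x M y; N -> x x | N S x | x | x y | x M y; M -> x x | N S x | x | x y | x M y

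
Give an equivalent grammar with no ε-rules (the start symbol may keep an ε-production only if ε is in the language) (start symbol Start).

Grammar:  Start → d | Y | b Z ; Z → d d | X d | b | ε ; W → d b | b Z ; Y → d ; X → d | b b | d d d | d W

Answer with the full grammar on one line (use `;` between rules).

Nullable nonterminals: {Z}.
ε ∉ L(G), so no ε-production is kept.
Expand every rule over subsets of its nullable positions: Start → b Z gives b Z | b. W → b Z gives b Z | b.

Start → d | Y | b Z | b; Z → d d | X d | b; W → d b | b Z | b; Y → d; X → d | b b | d d d | d W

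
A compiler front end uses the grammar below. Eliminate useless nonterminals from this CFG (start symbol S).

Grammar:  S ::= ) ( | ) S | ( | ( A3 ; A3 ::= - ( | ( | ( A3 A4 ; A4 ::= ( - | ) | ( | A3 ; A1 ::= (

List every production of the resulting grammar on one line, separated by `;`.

Generating nonterminals: {A1, A3, A4, S}.
Reachable from S after that: {A3, A4, S}.
Removed useless symbols: {A1} and every production mentioning them.

S ::= ) ( | ) S | ( | ( A3; A3 ::= - ( | ( | ( A3 A4; A4 ::= ( - | ) | ( | A3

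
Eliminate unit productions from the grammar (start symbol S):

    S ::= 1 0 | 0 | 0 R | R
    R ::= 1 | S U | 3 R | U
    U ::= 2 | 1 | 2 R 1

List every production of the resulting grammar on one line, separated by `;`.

S ::= 2 | 1 | 2 R 1 | 1 0 | 0 | 0 R | S U | 3 R; R ::= 2 | 1 | 2 R 1 | S U | 3 R; U ::= 2 | 1 | 2 R 1

Unit pairs: R ⇒* {U}; S ⇒* {R, U}.
For every A with A ⇒* B via unit rules, add B's non-unit alternatives to A; then delete every rule of the form X → Y.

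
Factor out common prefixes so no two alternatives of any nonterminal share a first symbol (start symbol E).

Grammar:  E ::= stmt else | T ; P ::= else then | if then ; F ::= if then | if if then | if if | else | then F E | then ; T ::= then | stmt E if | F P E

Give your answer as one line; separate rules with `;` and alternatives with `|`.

F has alternatives sharing prefix 'if': factor to F → if F' with F' → then | if then | if.
F has alternatives sharing prefix 'then': factor to F → then F'' with F'' → F E | ε.
F' has alternatives sharing prefix 'if': factor to F' → if F''' with F''' → then | ε.

E ::= stmt else | T; P ::= else then | if then; F ::= else | if F' | then F''; T ::= then | stmt E if | F P E; F' ::= then | if F'''; F'' ::= F E | ε; F''' ::= then | ε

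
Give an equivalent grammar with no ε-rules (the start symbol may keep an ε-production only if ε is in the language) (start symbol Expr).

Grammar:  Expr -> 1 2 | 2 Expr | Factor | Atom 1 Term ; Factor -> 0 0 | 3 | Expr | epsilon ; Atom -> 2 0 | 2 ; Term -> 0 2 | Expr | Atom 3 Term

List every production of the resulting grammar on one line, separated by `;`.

Expr -> 1 2 | 2 Expr | 2 | Factor | Atom 1 Term | Atom 1 | epsilon; Factor -> 0 0 | 3 | Expr; Atom -> 2 0 | 2; Term -> 0 2 | Expr | Atom 3 Term | Atom 3

Nullable set = {Expr, Factor, Term}.
ε ∈ L(G) since Expr is nullable, so keep Expr → ε.
Add the nullable-subset variants: Expr → 2 Expr gives 2 Expr | 2. Expr → Atom 1 Term gives Atom 1 Term | Atom 1. Term → Atom 3 Term gives Atom 3 Term | Atom 3.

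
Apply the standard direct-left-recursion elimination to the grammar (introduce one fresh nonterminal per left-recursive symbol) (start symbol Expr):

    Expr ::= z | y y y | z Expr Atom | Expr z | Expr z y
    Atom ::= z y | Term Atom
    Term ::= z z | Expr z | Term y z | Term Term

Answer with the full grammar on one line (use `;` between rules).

Left recursion appears on Expr, Term.
For Expr: α = {z, z y}, β = {z, y y y, z Expr Atom}. Rewrite as Expr → β Expr1 and Expr1 → α Expr1 | ε.
For Term: α = {y z, Term}, β = {z z, Expr z}. Rewrite as Term → β Term1 and Term1 → α Term1 | ε.

Expr ::= z Expr1 | y y y Expr1 | z Expr Atom Expr1; Atom ::= z y | Term Atom; Term ::= z z Term1 | Expr z Term1; Expr1 ::= z Expr1 | z y Expr1 | ε; Term1 ::= y z Term1 | Term Term1 | ε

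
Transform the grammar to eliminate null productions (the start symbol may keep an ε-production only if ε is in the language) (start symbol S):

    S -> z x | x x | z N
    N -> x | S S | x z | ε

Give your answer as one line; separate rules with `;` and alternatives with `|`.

The nullable symbols are {N}.
ε ∉ L(G), so no ε-production is kept.
Add the nullable-subset variants: S → z N gives z N | z.

S -> z x | x x | z N | z; N -> x | S S | x z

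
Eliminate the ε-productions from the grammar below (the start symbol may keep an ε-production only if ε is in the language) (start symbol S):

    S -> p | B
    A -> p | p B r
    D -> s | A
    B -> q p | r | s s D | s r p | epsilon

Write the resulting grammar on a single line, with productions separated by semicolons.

S -> p | B | ε; A -> p | p B r | p r; D -> s | A; B -> q p | r | s s D | s r p

Nullable nonterminals: {B, S}.
ε ∈ L(G) since S is nullable, so keep S → ε.
For each production, add variants omitting each subset of nullable occurrences: A → p B r gives p B r | p r.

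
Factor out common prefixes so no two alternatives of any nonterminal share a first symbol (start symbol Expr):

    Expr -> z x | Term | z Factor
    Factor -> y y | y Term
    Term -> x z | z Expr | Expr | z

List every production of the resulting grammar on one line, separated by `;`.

Expr -> Term | z Expr1; Factor -> y Factor1; Term -> x z | Expr | z Term1; Expr1 -> x | Factor; Factor1 -> y | Term; Term1 -> Expr | ε

Expr has alternatives sharing prefix 'z': factor to Expr → z Expr1 with Expr1 → x | Factor.
Factor has alternatives sharing prefix 'y': factor to Factor → y Factor1 with Factor1 → y | Term.
Term has alternatives sharing prefix 'z': factor to Term → z Term1 with Term1 → Expr | ε.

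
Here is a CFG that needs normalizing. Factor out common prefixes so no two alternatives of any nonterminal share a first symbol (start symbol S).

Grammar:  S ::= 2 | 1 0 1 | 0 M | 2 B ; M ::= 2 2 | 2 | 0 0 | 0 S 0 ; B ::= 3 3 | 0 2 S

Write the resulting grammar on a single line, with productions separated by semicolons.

S ::= 1 0 1 | 0 M | 2 S'; M ::= 2 M' | 0 M''; B ::= 3 3 | 0 2 S; S' ::= ε | B; M' ::= 2 | ε; M'' ::= 0 | S 0

S has alternatives sharing prefix '2': factor to S → 2 S' with S' → ε | B.
M has alternatives sharing prefix '2': factor to M → 2 M' with M' → 2 | ε.
M has alternatives sharing prefix '0': factor to M → 0 M'' with M'' → 0 | S 0.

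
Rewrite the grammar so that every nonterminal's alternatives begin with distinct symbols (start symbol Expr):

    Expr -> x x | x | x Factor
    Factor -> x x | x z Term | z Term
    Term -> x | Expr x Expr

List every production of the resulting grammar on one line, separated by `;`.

Expr has alternatives sharing prefix 'x': factor to Expr → x Expr1 with Expr1 → x | ε | Factor.
Factor has alternatives sharing prefix 'x': factor to Factor → x Factor1 with Factor1 → x | z Term.

Expr -> x Expr1; Factor -> z Term | x Factor1; Term -> x | Expr x Expr; Expr1 -> x | epsilon | Factor; Factor1 -> x | z Term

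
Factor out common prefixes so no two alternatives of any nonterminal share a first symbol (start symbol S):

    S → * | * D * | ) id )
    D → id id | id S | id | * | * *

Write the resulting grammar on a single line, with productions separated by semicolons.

S → ) id ) | * S'; D → id D' | * D''; S' → ε | D *; D' → id | S | ε; D'' → ε | *

S has alternatives sharing prefix '*': factor to S → * S' with S' → ε | D *.
D has alternatives sharing prefix 'id': factor to D → id D' with D' → id | S | ε.
D has alternatives sharing prefix '*': factor to D → * D'' with D'' → ε | *.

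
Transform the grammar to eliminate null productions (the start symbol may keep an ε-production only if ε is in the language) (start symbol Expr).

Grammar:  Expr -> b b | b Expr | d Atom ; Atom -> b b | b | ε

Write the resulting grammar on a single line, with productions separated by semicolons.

The nullable symbols are {Atom}.
ε ∉ L(G), so no ε-production is kept.
Expand every rule over subsets of its nullable positions: Expr → d Atom gives d Atom | d.

Expr -> b b | b Expr | d Atom | d; Atom -> b b | b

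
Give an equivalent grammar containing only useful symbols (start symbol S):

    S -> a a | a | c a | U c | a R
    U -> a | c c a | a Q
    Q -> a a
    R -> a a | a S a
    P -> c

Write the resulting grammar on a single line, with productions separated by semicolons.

S -> a a | a | c a | U c | a R; U -> a | c c a | a Q; Q -> a a; R -> a a | a S a

Generating nonterminals: {P, Q, R, S, U}.
Reachable from S after that: {Q, R, S, U}.
Removed useless symbols: {P} and every production mentioning them.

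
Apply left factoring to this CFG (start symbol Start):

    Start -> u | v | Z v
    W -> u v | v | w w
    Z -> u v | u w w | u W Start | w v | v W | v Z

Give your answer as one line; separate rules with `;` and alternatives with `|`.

Start -> u | v | Z v; W -> u v | v | w w; Z -> w v | u Z1 | v Z2; Z1 -> v | w w | W Start; Z2 -> W | Z

Z has alternatives sharing prefix 'u': factor to Z → u Z1 with Z1 → v | w w | W Start.
Z has alternatives sharing prefix 'v': factor to Z → v Z2 with Z2 → W | Z.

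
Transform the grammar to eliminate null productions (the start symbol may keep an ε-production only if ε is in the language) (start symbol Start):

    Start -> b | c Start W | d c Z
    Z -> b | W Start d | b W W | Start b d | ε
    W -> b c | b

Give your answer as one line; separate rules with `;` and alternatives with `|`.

Start -> b | c Start W | d c Z | d c; Z -> b | W Start d | b W W | Start b d; W -> b c | b

Nullable set = {Z}.
ε ∉ L(G), so no ε-production is kept.
Expand every rule over subsets of its nullable positions: Start → d c Z gives d c Z | d c.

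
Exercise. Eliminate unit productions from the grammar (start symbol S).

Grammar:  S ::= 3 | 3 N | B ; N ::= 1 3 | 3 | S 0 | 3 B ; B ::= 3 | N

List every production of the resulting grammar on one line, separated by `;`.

Unit pairs: B ⇒* {N}; S ⇒* {B, N}.
Replace each nonterminal's rules with the union of the non-unit rules of every nonterminal it unit-derives.

S ::= 3 | 3 N | 1 3 | S 0 | 3 B; N ::= 1 3 | 3 | S 0 | 3 B; B ::= 3 | 1 3 | S 0 | 3 B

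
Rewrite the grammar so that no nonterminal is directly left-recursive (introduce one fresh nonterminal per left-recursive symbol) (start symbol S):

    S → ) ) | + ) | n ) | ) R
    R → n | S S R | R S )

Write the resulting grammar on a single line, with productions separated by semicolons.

Left recursion appears on R.
For R: α = {S )}, β = {n, S S R}. Rewrite as R → β R' and R' → α R' | ε.

S → ) ) | + ) | n ) | ) R; R → n R' | S S R R'; R' → S ) R' | ε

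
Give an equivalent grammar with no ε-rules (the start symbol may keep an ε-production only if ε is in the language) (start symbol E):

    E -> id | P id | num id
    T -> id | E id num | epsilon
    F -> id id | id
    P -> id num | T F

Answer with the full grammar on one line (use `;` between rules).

E -> id | P id | num id; T -> id | E id num; F -> id id | id; P -> id num | T F | F

Nullable set = {T}.
ε ∉ L(G), so no ε-production is kept.
Expand every rule over subsets of its nullable positions: P → T F gives T F | F.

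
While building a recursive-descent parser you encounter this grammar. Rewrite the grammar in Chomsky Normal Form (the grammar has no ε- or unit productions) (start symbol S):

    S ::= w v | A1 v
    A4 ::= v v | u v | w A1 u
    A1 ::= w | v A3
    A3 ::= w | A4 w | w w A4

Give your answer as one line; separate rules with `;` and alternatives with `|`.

S ::= X1 X2 | A1 X2; A4 ::= X2 X2 | X3 X2 | X1 Y1; A1 ::= w | X2 A3; A3 ::= w | A4 X1 | X1 Y2; X1 ::= w; X2 ::= v; X3 ::= u; Y1 ::= A1 X3; Y2 ::= X1 A4

Introduce a nonterminal for each terminal appearing in a rule of length ≥ 2: X1 → w, X2 → v, X3 → u.
Binarize each right-hand side of length ≥ 3 by chaining fresh nonterminals (Y1, Y2, …): affected rules were A4 → X1 A1 X3; A3 → X1 X1 A4.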